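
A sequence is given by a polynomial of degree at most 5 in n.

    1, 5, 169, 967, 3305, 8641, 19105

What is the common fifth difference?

120

First differences: 4, 164, 798, 2338, 5336, 10464
Second differences: 160, 634, 1540, 2998, 5128
Third differences: 474, 906, 1458, 2130
Fourth differences: 432, 552, 672
Fifth differences: 120, 120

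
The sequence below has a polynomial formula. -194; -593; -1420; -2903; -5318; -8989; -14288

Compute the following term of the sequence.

-21635

Δ: -399, -827, -1483, -2415, -3671, -5299
Δ²: -428, -656, -932, -1256, -1628
Δ³: -228, -276, -324, -372
Δ⁴: -48, -48, -48
The fourth differences are constant (-48).
-372 − 48 = -420;  -1628 − 420 = -2048;  -5299 − 2048 = -7347;  -14288 − 7347 = -21635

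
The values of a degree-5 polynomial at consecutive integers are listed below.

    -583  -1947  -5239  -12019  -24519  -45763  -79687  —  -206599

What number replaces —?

Using the first 7 terms:
Δ: -1364  -3292  -6780  -12500  -21244  -33924
Δ²: -1928  -3488  -5720  -8744  -12680
Δ³: -1560  -2232  -3024  -3936
Δ⁴: -672  -792  -912
Δ⁵: -120  -120
Constant fifth difference = -120.
Extend forward: -912 − 120 = -1032;  -3936 − 1032 = -4968;  -12680 − 4968 = -17648;  -33924 − 17648 = -51572;  -79687 − 51572 = -131259

-131259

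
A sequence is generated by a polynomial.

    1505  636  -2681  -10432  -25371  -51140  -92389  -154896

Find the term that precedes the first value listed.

1264

-869, -3317, -7751, -14939, -25769, -41249, -62507
-2448, -4434, -7188, -10830, -15480, -21258
-1986, -2754, -3642, -4650, -5778
-768, -888, -1008, -1128
-120, -120, -120
The fifth differences are constant at -120.
Work back: -768 + 120 = -648;  -1986 + 648 = -1338;  -2448 + 1338 = -1110;  -869 + 1110 = 241;  1505 − 241 = 1264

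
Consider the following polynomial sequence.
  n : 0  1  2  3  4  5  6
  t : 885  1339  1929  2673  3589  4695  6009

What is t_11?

16329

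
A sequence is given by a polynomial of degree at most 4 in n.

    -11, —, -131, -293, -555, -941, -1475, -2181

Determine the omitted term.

Using the last 6 terms:
D1: -162, -262, -386, -534, -706
D2: -100, -124, -148, -172
D3: -24, -24, -24
Constant third difference = -24.
Extend backward: -100 + 24 = -76;  -162 + 76 = -86;  -131 + 86 = -45

-45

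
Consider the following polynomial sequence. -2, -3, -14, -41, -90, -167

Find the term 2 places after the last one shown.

-429

First differences: -1  -11  -27  -49  -77
Second differences: -10  -16  -22  -28
Third differences: -6  -6  -6
Third differences constant at -6.
-28 − 6 = -34;  -77 − 34 = -111;  -167 − 111 = -278
-34 − 6 = -40;  -111 − 40 = -151;  -278 − 151 = -429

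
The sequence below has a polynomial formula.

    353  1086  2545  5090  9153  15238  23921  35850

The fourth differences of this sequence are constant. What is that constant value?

Δ: 733, 1459, 2545, 4063, 6085, 8683, 11929
Δ²: 726, 1086, 1518, 2022, 2598, 3246
Δ³: 360, 432, 504, 576, 648
Δ⁴: 72, 72, 72, 72

72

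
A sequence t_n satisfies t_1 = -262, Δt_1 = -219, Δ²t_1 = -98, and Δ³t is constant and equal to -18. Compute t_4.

Build the table forward from the leading diagonal:
Δ³: -18, -18, -18, -18
Δ²: -98, -116, -134, -152
Δ: -219, -317, -433, -567
t: -262, -481, -798, -1231

-1231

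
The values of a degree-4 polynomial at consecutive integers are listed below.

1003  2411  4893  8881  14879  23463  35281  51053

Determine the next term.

71571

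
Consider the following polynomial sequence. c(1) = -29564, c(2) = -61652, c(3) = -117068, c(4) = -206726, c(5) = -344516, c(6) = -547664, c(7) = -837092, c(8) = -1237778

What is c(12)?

Δ: -32088, -55416, -89658, -137790, -203148, -289428, -400686
Δ²: -23328, -34242, -48132, -65358, -86280, -111258
Δ³: -10914, -13890, -17226, -20922, -24978
Δ⁴: -2976, -3336, -3696, -4056
Δ⁵: -360, -360, -360
Fifth differences constant at -360.
-4056 − 360 = -4416;  -24978 − 4416 = -29394;  -111258 − 29394 = -140652;  -400686 − 140652 = -541338;  -1237778 − 541338 = -1779116
-4416 − 360 = -4776;  -29394 − 4776 = -34170;  -140652 − 34170 = -174822;  -541338 − 174822 = -716160;  -1779116 − 716160 = -2495276
-4776 − 360 = -5136;  -34170 − 5136 = -39306;  -174822 − 39306 = -214128;  -716160 − 214128 = -930288;  -2495276 − 930288 = -3425564
-5136 − 360 = -5496;  -39306 − 5496 = -44802;  -214128 − 44802 = -258930;  -930288 − 258930 = -1189218;  -3425564 − 1189218 = -4614782

-4614782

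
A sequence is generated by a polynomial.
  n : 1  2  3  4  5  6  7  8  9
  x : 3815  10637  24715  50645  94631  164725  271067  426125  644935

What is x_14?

3431525

Δ: 6822, 14078, 25930, 43986, 70094, 106342, 155058, 218810
Δ²: 7256, 11852, 18056, 26108, 36248, 48716, 63752
Δ³: 4596, 6204, 8052, 10140, 12468, 15036
Δ⁴: 1608, 1848, 2088, 2328, 2568
Δ⁵: 240, 240, 240, 240
Constant fifth difference = 240, so extend:
2568 + 240 = 2808;  15036 + 2808 = 17844;  63752 + 17844 = 81596;  218810 + 81596 = 300406;  644935 + 300406 = 945341
2808 + 240 = 3048;  17844 + 3048 = 20892;  81596 + 20892 = 102488;  300406 + 102488 = 402894;  945341 + 402894 = 1348235
3048 + 240 = 3288;  20892 + 3288 = 24180;  102488 + 24180 = 126668;  402894 + 126668 = 529562;  1348235 + 529562 = 1877797
3288 + 240 = 3528;  24180 + 3528 = 27708;  126668 + 27708 = 154376;  529562 + 154376 = 683938;  1877797 + 683938 = 2561735
3528 + 240 = 3768;  27708 + 3768 = 31476;  154376 + 31476 = 185852;  683938 + 185852 = 869790;  2561735 + 869790 = 3431525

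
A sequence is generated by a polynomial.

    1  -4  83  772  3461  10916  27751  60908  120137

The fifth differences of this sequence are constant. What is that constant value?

Δ: -5, 87, 689, 2689, 7455, 16835, 33157, 59229
Δ²: 92, 602, 2000, 4766, 9380, 16322, 26072
Δ³: 510, 1398, 2766, 4614, 6942, 9750
Δ⁴: 888, 1368, 1848, 2328, 2808
Δ⁵: 480, 480, 480, 480

480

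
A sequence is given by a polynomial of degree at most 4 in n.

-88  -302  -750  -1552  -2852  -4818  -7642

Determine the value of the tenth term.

-23542

-214, -448, -802, -1300, -1966, -2824
-234, -354, -498, -666, -858
-120, -144, -168, -192
-24, -24, -24
Constant fourth difference = -24, so extend:
-192 − 24 = -216;  -858 − 216 = -1074;  -2824 − 1074 = -3898;  -7642 − 3898 = -11540
-216 − 24 = -240;  -1074 − 240 = -1314;  -3898 − 1314 = -5212;  -11540 − 5212 = -16752
-240 − 24 = -264;  -1314 − 264 = -1578;  -5212 − 1578 = -6790;  -16752 − 6790 = -23542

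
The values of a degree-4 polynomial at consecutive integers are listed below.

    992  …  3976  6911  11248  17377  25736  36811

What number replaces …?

Using the last 6 terms:
D1: 2935, 4337, 6129, 8359, 11075
D2: 1402, 1792, 2230, 2716
D3: 390, 438, 486
D4: 48, 48
Constant fourth difference = 48.
Extend backward: 390 − 48 = 342;  1402 − 342 = 1060;  2935 − 1060 = 1875;  3976 − 1875 = 2101

2101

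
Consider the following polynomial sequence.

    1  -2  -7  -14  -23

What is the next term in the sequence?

D1: -3, -5, -7, -9
D2: -2, -2, -2
Constant second difference = -2, so extend:
-9 − 2 = -11;  -23 − 11 = -34

-34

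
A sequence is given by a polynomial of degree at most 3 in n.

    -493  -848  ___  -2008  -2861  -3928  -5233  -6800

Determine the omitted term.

-1345

Using the last 5 terms:
First differences: -853, -1067, -1305, -1567
Second differences: -214, -238, -262
Third differences: -24, -24
Constant third difference = -24.
Extend backward: -214 + 24 = -190;  -853 + 190 = -663;  -2008 + 663 = -1345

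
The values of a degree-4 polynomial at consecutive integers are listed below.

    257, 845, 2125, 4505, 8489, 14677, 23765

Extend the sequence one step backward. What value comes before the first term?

49

D1: 588  1280  2380  3984  6188  9088
D2: 692  1100  1604  2204  2900
D3: 408  504  600  696
D4: 96  96  96
The fourth differences are constant at 96.
Work back: 408 − 96 = 312;  692 − 312 = 380;  588 − 380 = 208;  257 − 208 = 49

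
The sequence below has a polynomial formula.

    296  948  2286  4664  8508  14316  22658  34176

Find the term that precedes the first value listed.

48

Δ: 652, 1338, 2378, 3844, 5808, 8342, 11518
Δ²: 686, 1040, 1466, 1964, 2534, 3176
Δ³: 354, 426, 498, 570, 642
Δ⁴: 72, 72, 72, 72
The fourth differences are constant at 72.
Work back: 354 − 72 = 282;  686 − 282 = 404;  652 − 404 = 248;  296 − 248 = 48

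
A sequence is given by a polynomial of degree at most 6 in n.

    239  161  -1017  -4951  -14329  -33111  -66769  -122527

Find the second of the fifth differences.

D1: -78, -1178, -3934, -9378, -18782, -33658, -55758
D2: -1100, -2756, -5444, -9404, -14876, -22100
D3: -1656, -2688, -3960, -5472, -7224
D4: -1032, -1272, -1512, -1752
D5: -240, -240, -240

-240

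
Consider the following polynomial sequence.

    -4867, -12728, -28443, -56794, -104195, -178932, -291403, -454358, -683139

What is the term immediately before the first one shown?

D1: -7861, -15715, -28351, -47401, -74737, -112471, -162955, -228781
D2: -7854, -12636, -19050, -27336, -37734, -50484, -65826
D3: -4782, -6414, -8286, -10398, -12750, -15342
D4: -1632, -1872, -2112, -2352, -2592
D5: -240, -240, -240, -240
The fifth differences are constant at -240.
Work back: -1632 + 240 = -1392;  -4782 + 1392 = -3390;  -7854 + 3390 = -4464;  -7861 + 4464 = -3397;  -4867 + 3397 = -1470

-1470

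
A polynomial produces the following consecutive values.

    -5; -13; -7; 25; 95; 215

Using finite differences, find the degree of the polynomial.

3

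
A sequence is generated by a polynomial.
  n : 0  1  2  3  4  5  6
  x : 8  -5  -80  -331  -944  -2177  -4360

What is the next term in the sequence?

-7895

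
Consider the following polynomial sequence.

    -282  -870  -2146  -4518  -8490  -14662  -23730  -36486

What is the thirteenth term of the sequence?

-190026

Δ: -588, -1276, -2372, -3972, -6172, -9068, -12756
Δ²: -688, -1096, -1600, -2200, -2896, -3688
Δ³: -408, -504, -600, -696, -792
Δ⁴: -96, -96, -96, -96
Fourth differences constant at -96.
-792 − 96 = -888;  -3688 − 888 = -4576;  -12756 − 4576 = -17332;  -36486 − 17332 = -53818
-888 − 96 = -984;  -4576 − 984 = -5560;  -17332 − 5560 = -22892;  -53818 − 22892 = -76710
-984 − 96 = -1080;  -5560 − 1080 = -6640;  -22892 − 6640 = -29532;  -76710 − 29532 = -106242
-1080 − 96 = -1176;  -6640 − 1176 = -7816;  -29532 − 7816 = -37348;  -106242 − 37348 = -143590
-1176 − 96 = -1272;  -7816 − 1272 = -9088;  -37348 − 9088 = -46436;  -143590 − 46436 = -190026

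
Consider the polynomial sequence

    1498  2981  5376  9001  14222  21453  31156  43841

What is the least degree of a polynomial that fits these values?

4

D1: 1483, 2395, 3625, 5221, 7231, 9703, 12685
D2: 912, 1230, 1596, 2010, 2472, 2982
D3: 318, 366, 414, 462, 510
D4: 48, 48, 48, 48
The fourth differences are constant, so the polynomial has degree 4.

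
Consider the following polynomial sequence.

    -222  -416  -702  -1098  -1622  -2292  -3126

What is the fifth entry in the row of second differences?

Δ: -194, -286, -396, -524, -670, -834
Δ²: -92, -110, -128, -146, -164
Δ³: -18, -18, -18, -18

-164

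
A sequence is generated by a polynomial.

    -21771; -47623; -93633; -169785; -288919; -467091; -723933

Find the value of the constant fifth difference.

-360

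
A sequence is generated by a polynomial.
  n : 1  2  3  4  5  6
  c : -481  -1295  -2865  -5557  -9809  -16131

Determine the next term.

-25105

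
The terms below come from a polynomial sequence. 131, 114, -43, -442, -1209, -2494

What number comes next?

-4471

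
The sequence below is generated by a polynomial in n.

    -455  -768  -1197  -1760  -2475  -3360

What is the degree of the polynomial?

3

D1: -313, -429, -563, -715, -885
D2: -116, -134, -152, -170
D3: -18, -18, -18
The third differences are constant, so the polynomial has degree 3.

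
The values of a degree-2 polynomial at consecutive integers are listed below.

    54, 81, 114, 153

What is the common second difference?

Δ: 27, 33, 39
Δ²: 6, 6

6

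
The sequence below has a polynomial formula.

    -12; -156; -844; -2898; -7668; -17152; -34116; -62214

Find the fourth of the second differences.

-4714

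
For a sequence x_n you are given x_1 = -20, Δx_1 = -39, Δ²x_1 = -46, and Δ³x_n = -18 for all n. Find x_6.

-855

Build the table forward from the leading diagonal:
Third differences: -18  -18  -18  -18  -18  -18
Second differences: -46  -64  -82  -100  -118  -136
First differences: -39  -85  -149  -231  -331  -449
x: -20  -59  -144  -293  -524  -855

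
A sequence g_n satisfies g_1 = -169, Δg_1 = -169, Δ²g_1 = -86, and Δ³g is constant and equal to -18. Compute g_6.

-2054

Build the table forward from the leading diagonal:
D3: -18, -18, -18, -18, -18, -18
D2: -86, -104, -122, -140, -158, -176
D1: -169, -255, -359, -481, -621, -779
g: -169, -338, -593, -952, -1433, -2054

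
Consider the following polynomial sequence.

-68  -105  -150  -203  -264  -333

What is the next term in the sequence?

-410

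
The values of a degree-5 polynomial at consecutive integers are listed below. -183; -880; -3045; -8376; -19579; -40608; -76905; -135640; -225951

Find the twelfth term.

Δ: -697, -2165, -5331, -11203, -21029, -36297, -58735, -90311
Δ²: -1468, -3166, -5872, -9826, -15268, -22438, -31576
Δ³: -1698, -2706, -3954, -5442, -7170, -9138
Δ⁴: -1008, -1248, -1488, -1728, -1968
Δ⁵: -240, -240, -240, -240
Fifth differences constant at -240.
-1968 − 240 = -2208;  -9138 − 2208 = -11346;  -31576 − 11346 = -42922;  -90311 − 42922 = -133233;  -225951 − 133233 = -359184
-2208 − 240 = -2448;  -11346 − 2448 = -13794;  -42922 − 13794 = -56716;  -133233 − 56716 = -189949;  -359184 − 189949 = -549133
-2448 − 240 = -2688;  -13794 − 2688 = -16482;  -56716 − 16482 = -73198;  -189949 − 73198 = -263147;  -549133 − 263147 = -812280

-812280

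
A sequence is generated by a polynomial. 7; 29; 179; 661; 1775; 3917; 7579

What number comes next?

13349

22, 150, 482, 1114, 2142, 3662
128, 332, 632, 1028, 1520
204, 300, 396, 492
96, 96, 96
The fourth differences are constant (96).
492 + 96 = 588;  1520 + 588 = 2108;  3662 + 2108 = 5770;  7579 + 5770 = 13349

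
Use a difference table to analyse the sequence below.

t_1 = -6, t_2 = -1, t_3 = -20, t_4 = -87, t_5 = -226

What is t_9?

-1982

Δ: 5 , -19 , -67 , -139
Δ²: -24 , -48 , -72
Δ³: -24 , -24
The third differences are constant (-24).
-72 − 24 = -96;  -139 − 96 = -235;  -226 − 235 = -461
-96 − 24 = -120;  -235 − 120 = -355;  -461 − 355 = -816
-120 − 24 = -144;  -355 − 144 = -499;  -816 − 499 = -1315
-144 − 24 = -168;  -499 − 168 = -667;  -1315 − 667 = -1982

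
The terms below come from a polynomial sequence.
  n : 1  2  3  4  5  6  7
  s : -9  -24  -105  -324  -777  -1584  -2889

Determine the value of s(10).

-11592

-15, -81, -219, -453, -807, -1305
-66, -138, -234, -354, -498
-72, -96, -120, -144
-24, -24, -24
Constant fourth difference = -24, so extend:
-144 − 24 = -168;  -498 − 168 = -666;  -1305 − 666 = -1971;  -2889 − 1971 = -4860
-168 − 24 = -192;  -666 − 192 = -858;  -1971 − 858 = -2829;  -4860 − 2829 = -7689
-192 − 24 = -216;  -858 − 216 = -1074;  -2829 − 1074 = -3903;  -7689 − 3903 = -11592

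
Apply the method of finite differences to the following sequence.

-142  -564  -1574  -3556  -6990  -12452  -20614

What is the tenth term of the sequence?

-69460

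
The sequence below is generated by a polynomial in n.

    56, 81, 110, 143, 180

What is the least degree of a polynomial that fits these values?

2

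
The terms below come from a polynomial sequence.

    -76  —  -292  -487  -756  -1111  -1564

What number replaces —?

Using the last 5 terms:
-195  -269  -355  -453
-74  -86  -98
-12  -12
Constant third difference = -12.
Extend backward: -74 + 12 = -62;  -195 + 62 = -133;  -292 + 133 = -159

-159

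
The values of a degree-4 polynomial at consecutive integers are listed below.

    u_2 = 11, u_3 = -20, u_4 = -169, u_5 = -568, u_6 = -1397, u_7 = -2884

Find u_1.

First differences: -31  -149  -399  -829  -1487
Second differences: -118  -250  -430  -658
Third differences: -132  -180  -228
Fourth differences: -48  -48
The fourth differences are constant at -48.
Work back: -132 + 48 = -84;  -118 + 84 = -34;  -31 + 34 = 3;  11 − 3 = 8

8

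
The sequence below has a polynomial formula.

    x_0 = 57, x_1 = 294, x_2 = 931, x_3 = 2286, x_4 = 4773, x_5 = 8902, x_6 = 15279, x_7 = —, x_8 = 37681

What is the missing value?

24606

Using the first 7 terms:
First differences: 237, 637, 1355, 2487, 4129, 6377
Second differences: 400, 718, 1132, 1642, 2248
Third differences: 318, 414, 510, 606
Fourth differences: 96, 96, 96
Constant fourth difference = 96.
Extend forward: 606 + 96 = 702;  2248 + 702 = 2950;  6377 + 2950 = 9327;  15279 + 9327 = 24606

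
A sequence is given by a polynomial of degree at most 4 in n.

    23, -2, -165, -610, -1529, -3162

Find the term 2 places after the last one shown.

-9770

-25  -163  -445  -919  -1633
-138  -282  -474  -714
-144  -192  -240
-48  -48
The fourth differences are constant (-48).
-240 − 48 = -288;  -714 − 288 = -1002;  -1633 − 1002 = -2635;  -3162 − 2635 = -5797
-288 − 48 = -336;  -1002 − 336 = -1338;  -2635 − 1338 = -3973;  -5797 − 3973 = -9770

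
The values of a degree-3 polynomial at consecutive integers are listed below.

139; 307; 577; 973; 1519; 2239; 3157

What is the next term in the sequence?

4297

First differences: 168 , 270 , 396 , 546 , 720 , 918
Second differences: 102 , 126 , 150 , 174 , 198
Third differences: 24 , 24 , 24 , 24
Third differences constant at 24.
198 + 24 = 222;  918 + 222 = 1140;  3157 + 1140 = 4297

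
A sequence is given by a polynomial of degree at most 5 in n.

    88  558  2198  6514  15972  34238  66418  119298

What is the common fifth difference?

240

Δ: 470, 1640, 4316, 9458, 18266, 32180, 52880
Δ²: 1170, 2676, 5142, 8808, 13914, 20700
Δ³: 1506, 2466, 3666, 5106, 6786
Δ⁴: 960, 1200, 1440, 1680
Δ⁵: 240, 240, 240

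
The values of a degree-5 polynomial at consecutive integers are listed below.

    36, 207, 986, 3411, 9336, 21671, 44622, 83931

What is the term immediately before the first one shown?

Δ: 171  779  2425  5925  12335  22951  39309
Δ²: 608  1646  3500  6410  10616  16358
Δ³: 1038  1854  2910  4206  5742
Δ⁴: 816  1056  1296  1536
Δ⁵: 240  240  240
The fifth differences are constant at 240.
Work back: 816 − 240 = 576;  1038 − 576 = 462;  608 − 462 = 146;  171 − 146 = 25;  36 − 25 = 11

11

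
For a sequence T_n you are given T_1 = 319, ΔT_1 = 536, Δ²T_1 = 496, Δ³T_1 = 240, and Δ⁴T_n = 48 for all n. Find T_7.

16495

Build the table forward from the leading diagonal:
D4: 48  48  48  48  48  48  48
D3: 240  288  336  384  432  480  528
D2: 496  736  1024  1360  1744  2176  2656
D1: 536  1032  1768  2792  4152  5896  8072
T: 319  855  1887  3655  6447  10599  16495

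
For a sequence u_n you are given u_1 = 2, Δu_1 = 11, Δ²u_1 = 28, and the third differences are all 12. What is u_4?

Build the table forward from the leading diagonal:
Third differences: 12  12  12  12
Second differences: 28  40  52  64
First differences: 11  39  79  131
u: 2  13  52  131

131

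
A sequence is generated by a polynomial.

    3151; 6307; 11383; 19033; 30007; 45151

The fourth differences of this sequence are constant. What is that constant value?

Δ: 3156, 5076, 7650, 10974, 15144
Δ²: 1920, 2574, 3324, 4170
Δ³: 654, 750, 846
Δ⁴: 96, 96

96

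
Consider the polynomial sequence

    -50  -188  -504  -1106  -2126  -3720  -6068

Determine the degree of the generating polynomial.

D1: -138, -316, -602, -1020, -1594, -2348
D2: -178, -286, -418, -574, -754
D3: -108, -132, -156, -180
D4: -24, -24, -24
The fourth differences are constant, so the polynomial has degree 4.

4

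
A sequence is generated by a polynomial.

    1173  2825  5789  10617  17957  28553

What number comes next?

43245

1652, 2964, 4828, 7340, 10596
1312, 1864, 2512, 3256
552, 648, 744
96, 96
Constant fourth difference = 96, so extend:
744 + 96 = 840;  3256 + 840 = 4096;  10596 + 4096 = 14692;  28553 + 14692 = 43245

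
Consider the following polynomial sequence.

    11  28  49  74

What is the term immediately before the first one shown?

D1: 17, 21, 25
D2: 4, 4
The second differences are constant at 4.
Work back: 17 − 4 = 13;  11 − 13 = -2

-2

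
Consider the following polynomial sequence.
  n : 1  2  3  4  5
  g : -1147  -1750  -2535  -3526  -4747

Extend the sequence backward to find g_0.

Δ: -603  -785  -991  -1221
Δ²: -182  -206  -230
Δ³: -24  -24
The third differences are constant at -24.
Work back: -182 + 24 = -158;  -603 + 158 = -445;  -1147 + 445 = -702

-702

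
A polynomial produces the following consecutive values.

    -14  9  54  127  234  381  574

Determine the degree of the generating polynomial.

D1: 23, 45, 73, 107, 147, 193
D2: 22, 28, 34, 40, 46
D3: 6, 6, 6, 6
The third differences are constant, so the polynomial has degree 3.

3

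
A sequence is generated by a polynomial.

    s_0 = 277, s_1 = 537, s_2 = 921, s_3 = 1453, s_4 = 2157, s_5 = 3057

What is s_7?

5541

First differences: 260  384  532  704  900
Second differences: 124  148  172  196
Third differences: 24  24  24
The third differences are constant (24).
196 + 24 = 220;  900 + 220 = 1120;  3057 + 1120 = 4177
220 + 24 = 244;  1120 + 244 = 1364;  4177 + 1364 = 5541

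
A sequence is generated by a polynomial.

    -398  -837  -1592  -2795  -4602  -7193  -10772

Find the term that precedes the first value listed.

-167

First differences: -439  -755  -1203  -1807  -2591  -3579
Second differences: -316  -448  -604  -784  -988
Third differences: -132  -156  -180  -204
Fourth differences: -24  -24  -24
The fourth differences are constant at -24.
Work back: -132 + 24 = -108;  -316 + 108 = -208;  -439 + 208 = -231;  -398 + 231 = -167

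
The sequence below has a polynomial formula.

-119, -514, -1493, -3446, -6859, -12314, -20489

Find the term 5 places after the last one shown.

-132614

Δ: -395, -979, -1953, -3413, -5455, -8175
Δ²: -584, -974, -1460, -2042, -2720
Δ³: -390, -486, -582, -678
Δ⁴: -96, -96, -96
Fourth differences constant at -96.
-678 − 96 = -774;  -2720 − 774 = -3494;  -8175 − 3494 = -11669;  -20489 − 11669 = -32158
-774 − 96 = -870;  -3494 − 870 = -4364;  -11669 − 4364 = -16033;  -32158 − 16033 = -48191
-870 − 96 = -966;  -4364 − 966 = -5330;  -16033 − 5330 = -21363;  -48191 − 21363 = -69554
-966 − 96 = -1062;  -5330 − 1062 = -6392;  -21363 − 6392 = -27755;  -69554 − 27755 = -97309
-1062 − 96 = -1158;  -6392 − 1158 = -7550;  -27755 − 7550 = -35305;  -97309 − 35305 = -132614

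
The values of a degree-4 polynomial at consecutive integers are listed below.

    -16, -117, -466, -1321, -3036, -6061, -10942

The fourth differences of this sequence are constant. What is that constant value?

-96

Δ: -101, -349, -855, -1715, -3025, -4881
Δ²: -248, -506, -860, -1310, -1856
Δ³: -258, -354, -450, -546
Δ⁴: -96, -96, -96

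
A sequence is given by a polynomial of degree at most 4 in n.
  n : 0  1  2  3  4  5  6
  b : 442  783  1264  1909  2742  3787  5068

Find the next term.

D1: 341  481  645  833  1045  1281
D2: 140  164  188  212  236
D3: 24  24  24  24
Third differences constant at 24.
236 + 24 = 260;  1281 + 260 = 1541;  5068 + 1541 = 6609

6609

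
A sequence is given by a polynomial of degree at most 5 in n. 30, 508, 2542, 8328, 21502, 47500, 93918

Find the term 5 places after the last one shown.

1094728

Δ: 478  2034  5786  13174  25998  46418
Δ²: 1556  3752  7388  12824  20420
Δ³: 2196  3636  5436  7596
Δ⁴: 1440  1800  2160
Δ⁵: 360  360
Fifth differences constant at 360.
2160 + 360 = 2520;  7596 + 2520 = 10116;  20420 + 10116 = 30536;  46418 + 30536 = 76954;  93918 + 76954 = 170872
2520 + 360 = 2880;  10116 + 2880 = 12996;  30536 + 12996 = 43532;  76954 + 43532 = 120486;  170872 + 120486 = 291358
2880 + 360 = 3240;  12996 + 3240 = 16236;  43532 + 16236 = 59768;  120486 + 59768 = 180254;  291358 + 180254 = 471612
3240 + 360 = 3600;  16236 + 3600 = 19836;  59768 + 19836 = 79604;  180254 + 79604 = 259858;  471612 + 259858 = 731470
3600 + 360 = 3960;  19836 + 3960 = 23796;  79604 + 23796 = 103400;  259858 + 103400 = 363258;  731470 + 363258 = 1094728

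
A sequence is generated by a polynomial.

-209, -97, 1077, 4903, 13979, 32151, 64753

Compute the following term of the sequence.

112, 1174, 3826, 9076, 18172, 32602
1062, 2652, 5250, 9096, 14430
1590, 2598, 3846, 5334
1008, 1248, 1488
240, 240
Fifth differences constant at 240.
1488 + 240 = 1728;  5334 + 1728 = 7062;  14430 + 7062 = 21492;  32602 + 21492 = 54094;  64753 + 54094 = 118847

118847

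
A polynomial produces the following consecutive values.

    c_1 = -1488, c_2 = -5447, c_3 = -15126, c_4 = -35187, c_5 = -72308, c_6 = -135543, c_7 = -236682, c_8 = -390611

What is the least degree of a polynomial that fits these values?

Δ: -3959, -9679, -20061, -37121, -63235, -101139, -153929
Δ²: -5720, -10382, -17060, -26114, -37904, -52790
Δ³: -4662, -6678, -9054, -11790, -14886
Δ⁴: -2016, -2376, -2736, -3096
Δ⁵: -360, -360, -360
The fifth differences are constant, so the polynomial has degree 5.

5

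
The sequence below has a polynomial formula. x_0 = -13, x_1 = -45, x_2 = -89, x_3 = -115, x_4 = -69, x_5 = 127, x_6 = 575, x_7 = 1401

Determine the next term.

First differences: -32, -44, -26, 46, 196, 448, 826
Second differences: -12, 18, 72, 150, 252, 378
Third differences: 30, 54, 78, 102, 126
Fourth differences: 24, 24, 24, 24
Constant fourth difference = 24, so extend:
126 + 24 = 150;  378 + 150 = 528;  826 + 528 = 1354;  1401 + 1354 = 2755

2755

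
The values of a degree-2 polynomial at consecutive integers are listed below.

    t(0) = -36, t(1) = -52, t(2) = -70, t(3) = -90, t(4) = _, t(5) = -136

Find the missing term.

Using the first 4 terms:
First differences: -16  -18  -20
Second differences: -2  -2
Constant second difference = -2.
Extend forward: -20 − 2 = -22;  -90 − 22 = -112

-112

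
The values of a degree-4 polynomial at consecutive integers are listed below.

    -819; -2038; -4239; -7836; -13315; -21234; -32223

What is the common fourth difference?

-72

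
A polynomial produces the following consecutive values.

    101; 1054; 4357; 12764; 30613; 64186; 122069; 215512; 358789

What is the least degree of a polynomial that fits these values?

953, 3303, 8407, 17849, 33573, 57883, 93443, 143277
2350, 5104, 9442, 15724, 24310, 35560, 49834
2754, 4338, 6282, 8586, 11250, 14274
1584, 1944, 2304, 2664, 3024
360, 360, 360, 360
The fifth differences are constant, so the polynomial has degree 5.

5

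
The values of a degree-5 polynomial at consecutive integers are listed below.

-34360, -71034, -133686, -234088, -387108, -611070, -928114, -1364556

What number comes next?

-1951248

-36674  -62652  -100402  -153020  -223962  -317044  -436442
-25978  -37750  -52618  -70942  -93082  -119398
-11772  -14868  -18324  -22140  -26316
-3096  -3456  -3816  -4176
-360  -360  -360
Constant fifth difference = -360, so extend:
-4176 − 360 = -4536;  -26316 − 4536 = -30852;  -119398 − 30852 = -150250;  -436442 − 150250 = -586692;  -1364556 − 586692 = -1951248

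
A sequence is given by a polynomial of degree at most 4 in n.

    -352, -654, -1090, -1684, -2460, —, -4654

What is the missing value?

-3442

Using the first 5 terms:
First differences: -302, -436, -594, -776
Second differences: -134, -158, -182
Third differences: -24, -24
Constant third difference = -24.
Extend forward: -182 − 24 = -206;  -776 − 206 = -982;  -2460 − 982 = -3442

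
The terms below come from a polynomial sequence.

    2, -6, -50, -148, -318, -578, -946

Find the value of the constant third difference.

-18

Δ: -8, -44, -98, -170, -260, -368
Δ²: -36, -54, -72, -90, -108
Δ³: -18, -18, -18, -18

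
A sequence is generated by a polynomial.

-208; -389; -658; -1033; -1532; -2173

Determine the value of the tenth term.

D1: -181 , -269 , -375 , -499 , -641
D2: -88 , -106 , -124 , -142
D3: -18 , -18 , -18
Third differences constant at -18.
-142 − 18 = -160;  -641 − 160 = -801;  -2173 − 801 = -2974
-160 − 18 = -178;  -801 − 178 = -979;  -2974 − 979 = -3953
-178 − 18 = -196;  -979 − 196 = -1175;  -3953 − 1175 = -5128
-196 − 18 = -214;  -1175 − 214 = -1389;  -5128 − 1389 = -6517

-6517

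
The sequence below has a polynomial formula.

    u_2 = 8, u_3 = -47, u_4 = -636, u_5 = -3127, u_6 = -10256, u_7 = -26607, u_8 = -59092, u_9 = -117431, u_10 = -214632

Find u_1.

9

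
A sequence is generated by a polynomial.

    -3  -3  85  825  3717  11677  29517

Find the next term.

64425

0, 88, 740, 2892, 7960, 17840
88, 652, 2152, 5068, 9880
564, 1500, 2916, 4812
936, 1416, 1896
480, 480
Fifth differences constant at 480.
1896 + 480 = 2376;  4812 + 2376 = 7188;  9880 + 7188 = 17068;  17840 + 17068 = 34908;  29517 + 34908 = 64425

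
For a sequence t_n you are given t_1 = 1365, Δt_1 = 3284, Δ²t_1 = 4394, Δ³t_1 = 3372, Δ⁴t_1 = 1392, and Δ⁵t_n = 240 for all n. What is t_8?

Build the table forward from the leading diagonal:
D5: 240, 240, 240, 240, 240, 240, 240, 240
D4: 1392, 1632, 1872, 2112, 2352, 2592, 2832, 3072
D3: 3372, 4764, 6396, 8268, 10380, 12732, 15324, 18156
D2: 4394, 7766, 12530, 18926, 27194, 37574, 50306, 65630
D1: 3284, 7678, 15444, 27974, 46900, 74094, 111668, 161974
t: 1365, 4649, 12327, 27771, 55745, 102645, 176739, 288407

288407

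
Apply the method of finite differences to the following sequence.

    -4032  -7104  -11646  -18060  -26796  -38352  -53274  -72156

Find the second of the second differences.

-1872

First differences: -3072, -4542, -6414, -8736, -11556, -14922, -18882
Second differences: -1470, -1872, -2322, -2820, -3366, -3960
Third differences: -402, -450, -498, -546, -594
Fourth differences: -48, -48, -48, -48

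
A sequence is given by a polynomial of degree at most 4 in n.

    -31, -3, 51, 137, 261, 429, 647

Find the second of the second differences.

D1: 28, 54, 86, 124, 168, 218
D2: 26, 32, 38, 44, 50
D3: 6, 6, 6, 6

32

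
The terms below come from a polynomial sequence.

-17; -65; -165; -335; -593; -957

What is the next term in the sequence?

-1445

Δ: -48, -100, -170, -258, -364
Δ²: -52, -70, -88, -106
Δ³: -18, -18, -18
The third differences are constant (-18).
-106 − 18 = -124;  -364 − 124 = -488;  -957 − 488 = -1445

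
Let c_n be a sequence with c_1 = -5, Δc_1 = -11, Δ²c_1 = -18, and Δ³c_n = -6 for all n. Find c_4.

Build the table forward from the leading diagonal:
D3: -6  -6  -6  -6
D2: -18  -24  -30  -36
D1: -11  -29  -53  -83
c: -5  -16  -45  -98

-98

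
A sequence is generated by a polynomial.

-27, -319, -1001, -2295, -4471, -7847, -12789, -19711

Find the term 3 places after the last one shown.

D1: -292 , -682 , -1294 , -2176 , -3376 , -4942 , -6922
D2: -390 , -612 , -882 , -1200 , -1566 , -1980
D3: -222 , -270 , -318 , -366 , -414
D4: -48 , -48 , -48 , -48
Constant fourth difference = -48, so extend:
-414 − 48 = -462;  -1980 − 462 = -2442;  -6922 − 2442 = -9364;  -19711 − 9364 = -29075
-462 − 48 = -510;  -2442 − 510 = -2952;  -9364 − 2952 = -12316;  -29075 − 12316 = -41391
-510 − 48 = -558;  -2952 − 558 = -3510;  -12316 − 3510 = -15826;  -41391 − 15826 = -57217

-57217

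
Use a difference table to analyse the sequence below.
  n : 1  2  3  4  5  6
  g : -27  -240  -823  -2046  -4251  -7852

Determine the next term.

-13335

-213, -583, -1223, -2205, -3601
-370, -640, -982, -1396
-270, -342, -414
-72, -72
The fourth differences are constant (-72).
-414 − 72 = -486;  -1396 − 486 = -1882;  -3601 − 1882 = -5483;  -7852 − 5483 = -13335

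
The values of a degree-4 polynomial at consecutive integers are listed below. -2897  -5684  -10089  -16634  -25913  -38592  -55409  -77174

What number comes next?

-2787 , -4405 , -6545 , -9279 , -12679 , -16817 , -21765
-1618 , -2140 , -2734 , -3400 , -4138 , -4948
-522 , -594 , -666 , -738 , -810
-72 , -72 , -72 , -72
Fourth differences constant at -72.
-810 − 72 = -882;  -4948 − 882 = -5830;  -21765 − 5830 = -27595;  -77174 − 27595 = -104769

-104769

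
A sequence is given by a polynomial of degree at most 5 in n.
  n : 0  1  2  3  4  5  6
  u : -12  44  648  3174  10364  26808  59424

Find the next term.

D1: 56  604  2526  7190  16444  32616
D2: 548  1922  4664  9254  16172
D3: 1374  2742  4590  6918
D4: 1368  1848  2328
D5: 480  480
Constant fifth difference = 480, so extend:
2328 + 480 = 2808;  6918 + 2808 = 9726;  16172 + 9726 = 25898;  32616 + 25898 = 58514;  59424 + 58514 = 117938

117938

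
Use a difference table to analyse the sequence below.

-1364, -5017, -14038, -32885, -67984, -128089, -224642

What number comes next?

-3653  -9021  -18847  -35099  -60105  -96553
-5368  -9826  -16252  -25006  -36448
-4458  -6426  -8754  -11442
-1968  -2328  -2688
-360  -360
The fifth differences are constant (-360).
-2688 − 360 = -3048;  -11442 − 3048 = -14490;  -36448 − 14490 = -50938;  -96553 − 50938 = -147491;  -224642 − 147491 = -372133

-372133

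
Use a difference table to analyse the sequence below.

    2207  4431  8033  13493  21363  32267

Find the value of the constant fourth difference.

72

D1: 2224, 3602, 5460, 7870, 10904
D2: 1378, 1858, 2410, 3034
D3: 480, 552, 624
D4: 72, 72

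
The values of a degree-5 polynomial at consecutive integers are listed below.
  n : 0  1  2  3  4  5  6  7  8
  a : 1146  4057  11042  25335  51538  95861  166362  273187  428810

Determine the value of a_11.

1353167

D1: 2911 , 6985 , 14293 , 26203 , 44323 , 70501 , 106825 , 155623
D2: 4074 , 7308 , 11910 , 18120 , 26178 , 36324 , 48798
D3: 3234 , 4602 , 6210 , 8058 , 10146 , 12474
D4: 1368 , 1608 , 1848 , 2088 , 2328
D5: 240 , 240 , 240 , 240
The fifth differences are constant (240).
2328 + 240 = 2568;  12474 + 2568 = 15042;  48798 + 15042 = 63840;  155623 + 63840 = 219463;  428810 + 219463 = 648273
2568 + 240 = 2808;  15042 + 2808 = 17850;  63840 + 17850 = 81690;  219463 + 81690 = 301153;  648273 + 301153 = 949426
2808 + 240 = 3048;  17850 + 3048 = 20898;  81690 + 20898 = 102588;  301153 + 102588 = 403741;  949426 + 403741 = 1353167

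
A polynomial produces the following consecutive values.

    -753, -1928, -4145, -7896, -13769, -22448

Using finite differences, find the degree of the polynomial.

First differences: -1175, -2217, -3751, -5873, -8679
Second differences: -1042, -1534, -2122, -2806
Third differences: -492, -588, -684
Fourth differences: -96, -96
The fourth differences are constant, so the polynomial has degree 4.

4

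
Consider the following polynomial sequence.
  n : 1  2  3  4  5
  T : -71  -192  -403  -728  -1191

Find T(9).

D1: -121 , -211 , -325 , -463
D2: -90 , -114 , -138
D3: -24 , -24
The third differences are constant (-24).
-138 − 24 = -162;  -463 − 162 = -625;  -1191 − 625 = -1816
-162 − 24 = -186;  -625 − 186 = -811;  -1816 − 811 = -2627
-186 − 24 = -210;  -811 − 210 = -1021;  -2627 − 1021 = -3648
-210 − 24 = -234;  -1021 − 234 = -1255;  -3648 − 1255 = -4903

-4903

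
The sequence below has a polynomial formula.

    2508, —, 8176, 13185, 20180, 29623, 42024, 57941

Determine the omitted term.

4739

Using the last 6 terms:
Δ: 5009  6995  9443  12401  15917
Δ²: 1986  2448  2958  3516
Δ³: 462  510  558
Δ⁴: 48  48
Constant fourth difference = 48.
Extend backward: 462 − 48 = 414;  1986 − 414 = 1572;  5009 − 1572 = 3437;  8176 − 3437 = 4739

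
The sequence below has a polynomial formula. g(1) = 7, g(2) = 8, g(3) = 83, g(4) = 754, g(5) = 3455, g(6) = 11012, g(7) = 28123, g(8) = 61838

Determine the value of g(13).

First differences: 1, 75, 671, 2701, 7557, 17111, 33715
Second differences: 74, 596, 2030, 4856, 9554, 16604
Third differences: 522, 1434, 2826, 4698, 7050
Fourth differences: 912, 1392, 1872, 2352
Fifth differences: 480, 480, 480
The fifth differences are constant (480).
2352 + 480 = 2832;  7050 + 2832 = 9882;  16604 + 9882 = 26486;  33715 + 26486 = 60201;  61838 + 60201 = 122039
2832 + 480 = 3312;  9882 + 3312 = 13194;  26486 + 13194 = 39680;  60201 + 39680 = 99881;  122039 + 99881 = 221920
3312 + 480 = 3792;  13194 + 3792 = 16986;  39680 + 16986 = 56666;  99881 + 56666 = 156547;  221920 + 156547 = 378467
3792 + 480 = 4272;  16986 + 4272 = 21258;  56666 + 21258 = 77924;  156547 + 77924 = 234471;  378467 + 234471 = 612938
4272 + 480 = 4752;  21258 + 4752 = 26010;  77924 + 26010 = 103934;  234471 + 103934 = 338405;  612938 + 338405 = 951343

951343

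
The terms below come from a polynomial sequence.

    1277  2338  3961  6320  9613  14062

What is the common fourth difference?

24

Δ: 1061, 1623, 2359, 3293, 4449
Δ²: 562, 736, 934, 1156
Δ³: 174, 198, 222
Δ⁴: 24, 24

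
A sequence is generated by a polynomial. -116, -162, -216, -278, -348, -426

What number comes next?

-512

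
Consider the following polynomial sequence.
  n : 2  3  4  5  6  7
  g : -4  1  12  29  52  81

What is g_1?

First differences: 5  11  17  23  29
Second differences: 6  6  6  6
The second differences are constant at 6.
Work back: 5 − 6 = -1;  -4 + 1 = -3

-3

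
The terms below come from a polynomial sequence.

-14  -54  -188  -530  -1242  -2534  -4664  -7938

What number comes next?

D1: -40 , -134 , -342 , -712 , -1292 , -2130 , -3274
D2: -94 , -208 , -370 , -580 , -838 , -1144
D3: -114 , -162 , -210 , -258 , -306
D4: -48 , -48 , -48 , -48
Fourth differences constant at -48.
-306 − 48 = -354;  -1144 − 354 = -1498;  -3274 − 1498 = -4772;  -7938 − 4772 = -12710

-12710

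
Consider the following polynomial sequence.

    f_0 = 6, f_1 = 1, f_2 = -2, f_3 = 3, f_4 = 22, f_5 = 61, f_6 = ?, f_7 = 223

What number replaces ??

126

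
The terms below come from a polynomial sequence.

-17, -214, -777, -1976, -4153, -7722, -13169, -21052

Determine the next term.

-32001

D1: -197 , -563 , -1199 , -2177 , -3569 , -5447 , -7883
D2: -366 , -636 , -978 , -1392 , -1878 , -2436
D3: -270 , -342 , -414 , -486 , -558
D4: -72 , -72 , -72 , -72
Constant fourth difference = -72, so extend:
-558 − 72 = -630;  -2436 − 630 = -3066;  -7883 − 3066 = -10949;  -21052 − 10949 = -32001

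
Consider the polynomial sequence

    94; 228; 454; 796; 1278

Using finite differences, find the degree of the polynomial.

3

First differences: 134, 226, 342, 482
Second differences: 92, 116, 140
Third differences: 24, 24
The third differences are constant, so the polynomial has degree 3.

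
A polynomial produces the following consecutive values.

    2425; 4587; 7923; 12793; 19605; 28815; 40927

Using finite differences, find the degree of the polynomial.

Δ: 2162, 3336, 4870, 6812, 9210, 12112
Δ²: 1174, 1534, 1942, 2398, 2902
Δ³: 360, 408, 456, 504
Δ⁴: 48, 48, 48
The fourth differences are constant, so the polynomial has degree 4.

4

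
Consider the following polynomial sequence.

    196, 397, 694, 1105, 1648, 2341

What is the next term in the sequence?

3202

201, 297, 411, 543, 693
96, 114, 132, 150
18, 18, 18
Third differences constant at 18.
150 + 18 = 168;  693 + 168 = 861;  2341 + 861 = 3202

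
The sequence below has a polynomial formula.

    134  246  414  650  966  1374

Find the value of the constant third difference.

D1: 112, 168, 236, 316, 408
D2: 56, 68, 80, 92
D3: 12, 12, 12

12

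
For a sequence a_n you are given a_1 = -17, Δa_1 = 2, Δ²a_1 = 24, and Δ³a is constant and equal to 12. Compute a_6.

353

Build the table forward from the leading diagonal:
Third differences: 12  12  12  12  12  12
Second differences: 24  36  48  60  72  84
First differences: 2  26  62  110  170  242
a: -17  -15  11  73  183  353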